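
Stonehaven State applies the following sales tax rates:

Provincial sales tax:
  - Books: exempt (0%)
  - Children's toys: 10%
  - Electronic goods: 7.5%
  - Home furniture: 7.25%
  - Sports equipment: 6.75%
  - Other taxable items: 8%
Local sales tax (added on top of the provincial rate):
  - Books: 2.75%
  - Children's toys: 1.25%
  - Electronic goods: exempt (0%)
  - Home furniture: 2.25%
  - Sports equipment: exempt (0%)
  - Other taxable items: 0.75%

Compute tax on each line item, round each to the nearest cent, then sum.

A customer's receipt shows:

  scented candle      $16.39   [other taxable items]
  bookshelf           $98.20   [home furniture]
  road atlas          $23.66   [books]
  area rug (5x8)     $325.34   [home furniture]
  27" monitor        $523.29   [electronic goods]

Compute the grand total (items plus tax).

$1068.45

Scented candle $16.39: other taxable items → 8% + 0.75% local = 8.75% → $1.43
Bookshelf $98.20: home furniture → 7.25% + 2.25% local = 9.5% → $9.33
Road atlas $23.66: books → 0% + 2.75% local = 2.75% → $0.65
Area rug (5x8) $325.34: home furniture → 7.25% + 2.25% local = 9.5% → $30.91
27" monitor $523.29: electronic goods → 7.5% + 0% local = 7.5% → $39.25
Subtotal = $986.88; tax = $81.57; total due = $1068.45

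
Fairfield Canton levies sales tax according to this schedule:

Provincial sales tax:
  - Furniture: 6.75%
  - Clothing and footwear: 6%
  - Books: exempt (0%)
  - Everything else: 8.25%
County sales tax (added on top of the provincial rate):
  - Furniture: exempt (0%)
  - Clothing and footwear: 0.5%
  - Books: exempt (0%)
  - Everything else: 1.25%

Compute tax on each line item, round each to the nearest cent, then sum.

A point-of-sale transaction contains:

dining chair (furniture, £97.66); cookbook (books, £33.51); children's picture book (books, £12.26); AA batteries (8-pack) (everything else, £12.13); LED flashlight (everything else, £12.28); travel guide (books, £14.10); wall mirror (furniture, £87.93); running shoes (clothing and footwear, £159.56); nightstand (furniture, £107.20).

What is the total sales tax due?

£32.46

Dining chair £97.66: furniture → 6.75% + 0% county = 6.75% → £6.59
Cookbook £33.51: books → 0% + 0% county = 0% → £0.00
Children's picture book £12.26: books → 0% + 0% county = 0% → £0.00
AA batteries (8-pack) £12.13: everything else → 8.25% + 1.25% county = 9.5% → £1.15
LED flashlight £12.28: everything else → 8.25% + 1.25% county = 9.5% → £1.17
Travel guide £14.10: books → 0% + 0% county = 0% → £0.00
Wall mirror £87.93: furniture → 6.75% + 0% county = 6.75% → £5.94
Running shoes £159.56: clothing and footwear → 6% + 0.5% county = 6.5% → £10.37
Nightstand £107.20: furniture → 6.75% + 0% county = 6.75% → £7.24
Total tax = £6.59 + £1.15 + £1.17 + £5.94 + £10.37 + £7.24 = £32.46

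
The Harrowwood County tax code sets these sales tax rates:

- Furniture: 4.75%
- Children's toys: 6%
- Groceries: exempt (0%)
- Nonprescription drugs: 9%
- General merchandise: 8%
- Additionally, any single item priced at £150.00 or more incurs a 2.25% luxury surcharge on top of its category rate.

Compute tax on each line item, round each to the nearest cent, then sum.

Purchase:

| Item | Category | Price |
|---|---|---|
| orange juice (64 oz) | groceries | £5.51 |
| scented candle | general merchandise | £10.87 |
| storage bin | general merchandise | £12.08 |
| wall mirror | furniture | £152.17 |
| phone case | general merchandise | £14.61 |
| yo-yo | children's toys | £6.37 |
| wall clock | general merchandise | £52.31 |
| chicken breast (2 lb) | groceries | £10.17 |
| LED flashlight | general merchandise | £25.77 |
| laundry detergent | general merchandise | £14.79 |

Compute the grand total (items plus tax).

Orange juice (64 oz) £5.51: groceries → 0% → £0.00
Scented candle £10.87: general merchandise → 8% → £0.87
Storage bin £12.08: general merchandise → 8% → £0.97
Wall mirror £152.17: furniture → 4.75% + 2.25% surcharge = 7% → £10.65
Phone case £14.61: general merchandise → 8% → £1.17
Yo-yo £6.37: children's toys → 6% → £0.38
Wall clock £52.31: general merchandise → 8% → £4.18
Chicken breast (2 lb) £10.17: groceries → 0% → £0.00
LED flashlight £25.77: general merchandise → 8% → £2.06
Laundry detergent £14.79: general merchandise → 8% → £1.18
Subtotal = £304.65; tax = £21.46; total due = £326.11

£326.11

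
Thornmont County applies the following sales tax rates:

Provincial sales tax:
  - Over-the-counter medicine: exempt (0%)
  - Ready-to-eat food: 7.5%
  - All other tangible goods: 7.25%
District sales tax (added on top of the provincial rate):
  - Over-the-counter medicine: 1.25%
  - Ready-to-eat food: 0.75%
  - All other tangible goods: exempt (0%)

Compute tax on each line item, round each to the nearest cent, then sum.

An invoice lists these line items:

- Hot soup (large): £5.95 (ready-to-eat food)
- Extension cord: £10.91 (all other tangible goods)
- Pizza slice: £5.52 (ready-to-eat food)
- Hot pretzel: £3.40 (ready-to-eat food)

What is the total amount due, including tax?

Hot soup (large) £5.95: ready-to-eat food → 7.5% + 0.75% district = 8.25% → £0.49
Extension cord £10.91: all other tangible goods → 7.25% + 0% district = 7.25% → £0.79
Pizza slice £5.52: ready-to-eat food → 7.5% + 0.75% district = 8.25% → £0.46
Hot pretzel £3.40: ready-to-eat food → 7.5% + 0.75% district = 8.25% → £0.28
Subtotal = £25.78; tax = £2.02; total due = £27.80

£27.80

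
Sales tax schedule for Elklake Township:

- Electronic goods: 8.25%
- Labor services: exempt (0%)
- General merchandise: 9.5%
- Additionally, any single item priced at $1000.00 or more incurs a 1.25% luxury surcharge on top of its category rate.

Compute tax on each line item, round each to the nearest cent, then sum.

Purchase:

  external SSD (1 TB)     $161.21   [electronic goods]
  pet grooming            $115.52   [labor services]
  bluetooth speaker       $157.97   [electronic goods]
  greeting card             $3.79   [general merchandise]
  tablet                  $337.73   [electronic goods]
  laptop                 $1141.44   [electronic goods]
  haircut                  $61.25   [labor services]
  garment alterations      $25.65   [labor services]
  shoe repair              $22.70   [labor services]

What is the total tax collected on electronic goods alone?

External SSD (1 TB) $161.21: electronic goods → 8.25% → $13.30
Bluetooth speaker $157.97: electronic goods → 8.25% → $13.03
Tablet $337.73: electronic goods → 8.25% → $27.86
Laptop $1141.44: electronic goods → 8.25% + 1.25% surcharge = 9.5% → $108.44
Tax on electronic goods = $13.30 + $13.03 + $27.86 + $108.44 = $162.63

$162.63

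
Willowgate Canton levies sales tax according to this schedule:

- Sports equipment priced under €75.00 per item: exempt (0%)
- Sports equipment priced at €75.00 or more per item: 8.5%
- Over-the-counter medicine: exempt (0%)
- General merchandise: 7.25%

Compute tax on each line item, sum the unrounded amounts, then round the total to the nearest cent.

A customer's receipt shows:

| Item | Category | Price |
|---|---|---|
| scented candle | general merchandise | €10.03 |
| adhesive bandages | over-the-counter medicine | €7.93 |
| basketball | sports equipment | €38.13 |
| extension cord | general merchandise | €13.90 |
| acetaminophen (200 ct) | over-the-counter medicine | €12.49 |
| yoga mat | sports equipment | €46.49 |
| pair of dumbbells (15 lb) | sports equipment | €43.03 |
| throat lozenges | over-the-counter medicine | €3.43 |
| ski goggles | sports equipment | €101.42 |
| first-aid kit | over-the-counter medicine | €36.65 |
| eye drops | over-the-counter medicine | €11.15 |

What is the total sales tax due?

Scented candle €10.03: general merchandise → 7.25% → €0.727175
Adhesive bandages €7.93: over-the-counter medicine → 0% → €0.00
Basketball €38.13: sports equipment, under €75.00 → 0% → €0.00
Extension cord €13.90: general merchandise → 7.25% → €1.00775
Acetaminophen (200 ct) €12.49: over-the-counter medicine → 0% → €0.00
Yoga mat €46.49: sports equipment, under €75.00 → 0% → €0.00
Pair of dumbbells (15 lb) €43.03: sports equipment, under €75.00 → 0% → €0.00
Throat lozenges €3.43: over-the-counter medicine → 0% → €0.00
Ski goggles €101.42: sports equipment, €75.00 or more → 8.5% → €8.6207
First-aid kit €36.65: over-the-counter medicine → 0% → €0.00
Eye drops €11.15: over-the-counter medicine → 0% → €0.00
Unrounded tax sum = €10.355625 → €10.36

€10.36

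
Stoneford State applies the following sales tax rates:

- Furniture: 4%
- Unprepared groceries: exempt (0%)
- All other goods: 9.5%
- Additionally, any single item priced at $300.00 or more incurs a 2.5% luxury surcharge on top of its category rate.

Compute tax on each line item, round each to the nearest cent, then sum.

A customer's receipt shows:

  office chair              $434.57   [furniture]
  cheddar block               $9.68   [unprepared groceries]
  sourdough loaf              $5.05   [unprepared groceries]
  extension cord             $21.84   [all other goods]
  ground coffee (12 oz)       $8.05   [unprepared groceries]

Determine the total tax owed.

Office chair $434.57: furniture → 4% + 2.5% surcharge = 6.5% → $28.25
Cheddar block $9.68: unprepared groceries → 0% → $0.00
Sourdough loaf $5.05: unprepared groceries → 0% → $0.00
Extension cord $21.84: all other goods → 9.5% → $2.07
Ground coffee (12 oz) $8.05: unprepared groceries → 0% → $0.00
Total tax = $28.25 + $2.07 = $30.32

$30.32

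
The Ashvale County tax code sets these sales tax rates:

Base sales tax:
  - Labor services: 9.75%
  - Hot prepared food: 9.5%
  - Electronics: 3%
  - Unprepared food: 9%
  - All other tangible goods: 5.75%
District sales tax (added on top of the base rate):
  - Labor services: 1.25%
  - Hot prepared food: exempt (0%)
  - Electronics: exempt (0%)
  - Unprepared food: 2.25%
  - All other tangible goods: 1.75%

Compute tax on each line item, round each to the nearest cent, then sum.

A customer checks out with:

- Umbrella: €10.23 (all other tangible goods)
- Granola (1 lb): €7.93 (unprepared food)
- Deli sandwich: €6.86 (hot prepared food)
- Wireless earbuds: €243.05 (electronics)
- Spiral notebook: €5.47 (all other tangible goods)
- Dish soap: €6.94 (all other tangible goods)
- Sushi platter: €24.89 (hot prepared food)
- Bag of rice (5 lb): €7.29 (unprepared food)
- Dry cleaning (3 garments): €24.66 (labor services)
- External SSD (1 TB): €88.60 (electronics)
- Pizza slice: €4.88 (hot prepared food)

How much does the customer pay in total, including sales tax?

€450.34

Umbrella €10.23: all other tangible goods → 5.75% + 1.75% district = 7.5% → €0.77
Granola (1 lb) €7.93: unprepared food → 9% + 2.25% district = 11.25% → €0.89
Deli sandwich €6.86: hot prepared food → 9.5% + 0% district = 9.5% → €0.65
Wireless earbuds €243.05: electronics → 3% + 0% district = 3% → €7.29
Spiral notebook €5.47: all other tangible goods → 5.75% + 1.75% district = 7.5% → €0.41
Dish soap €6.94: all other tangible goods → 5.75% + 1.75% district = 7.5% → €0.52
Sushi platter €24.89: hot prepared food → 9.5% + 0% district = 9.5% → €2.36
Bag of rice (5 lb) €7.29: unprepared food → 9% + 2.25% district = 11.25% → €0.82
Dry cleaning (3 garments) €24.66: labor services → 9.75% + 1.25% district = 11% → €2.71
External SSD (1 TB) €88.60: electronics → 3% + 0% district = 3% → €2.66
Pizza slice €4.88: hot prepared food → 9.5% + 0% district = 9.5% → €0.46
Subtotal = €430.80; tax = €19.54; total due = €450.34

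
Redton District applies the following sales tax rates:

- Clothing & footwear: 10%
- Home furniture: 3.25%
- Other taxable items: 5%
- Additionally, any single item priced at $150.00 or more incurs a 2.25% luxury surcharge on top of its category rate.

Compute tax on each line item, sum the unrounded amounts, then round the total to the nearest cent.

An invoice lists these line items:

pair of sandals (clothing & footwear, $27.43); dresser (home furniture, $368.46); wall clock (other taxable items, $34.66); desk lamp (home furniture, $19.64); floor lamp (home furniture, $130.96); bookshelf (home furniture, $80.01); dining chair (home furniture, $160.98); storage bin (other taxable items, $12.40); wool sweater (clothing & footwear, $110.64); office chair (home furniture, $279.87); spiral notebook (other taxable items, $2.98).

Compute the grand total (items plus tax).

$1296.35

Pair of sandals $27.43: clothing & footwear → 10% → $2.743
Dresser $368.46: home furniture → 3.25% + 2.25% surcharge = 5.5% → $20.2653
Wall clock $34.66: other taxable items → 5% → $1.733
Desk lamp $19.64: home furniture → 3.25% → $0.6383
Floor lamp $130.96: home furniture → 3.25% → $4.2562
Bookshelf $80.01: home furniture → 3.25% → $2.600325
Dining chair $160.98: home furniture → 3.25% + 2.25% surcharge = 5.5% → $8.8539
Storage bin $12.40: other taxable items → 5% → $0.62
Wool sweater $110.64: clothing & footwear → 10% → $11.064
Office chair $279.87: home furniture → 3.25% + 2.25% surcharge = 5.5% → $15.39285
Spiral notebook $2.98: other taxable items → 5% → $0.149
Subtotal = $1228.03; unrounded tax = $68.315875 → $68.32; total due = $1296.35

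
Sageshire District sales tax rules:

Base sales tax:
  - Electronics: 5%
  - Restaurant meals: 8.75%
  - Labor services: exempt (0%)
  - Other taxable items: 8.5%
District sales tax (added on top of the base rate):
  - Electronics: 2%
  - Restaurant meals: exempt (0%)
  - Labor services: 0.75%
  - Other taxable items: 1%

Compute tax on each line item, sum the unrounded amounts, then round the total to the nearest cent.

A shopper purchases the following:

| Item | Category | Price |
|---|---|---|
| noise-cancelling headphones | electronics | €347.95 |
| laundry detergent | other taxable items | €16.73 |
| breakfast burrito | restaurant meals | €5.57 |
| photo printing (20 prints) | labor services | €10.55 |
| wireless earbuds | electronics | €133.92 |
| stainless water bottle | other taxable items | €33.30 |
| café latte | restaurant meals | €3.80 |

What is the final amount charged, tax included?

Noise-cancelling headphones €347.95: electronics → 5% + 2% district = 7% → €24.3565
Laundry detergent €16.73: other taxable items → 8.5% + 1% district = 9.5% → €1.58935
Breakfast burrito €5.57: restaurant meals → 8.75% + 0% district = 8.75% → €0.487375
Photo printing (20 prints) €10.55: labor services → 0% + 0.75% district = 0.75% → €0.079125
Wireless earbuds €133.92: electronics → 5% + 2% district = 7% → €9.3744
Stainless water bottle €33.30: other taxable items → 8.5% + 1% district = 9.5% → €3.1635
Café latte €3.80: restaurant meals → 8.75% + 0% district = 8.75% → €0.3325
Subtotal = €551.82; unrounded tax = €39.38275 → €39.38; total due = €591.20

€591.20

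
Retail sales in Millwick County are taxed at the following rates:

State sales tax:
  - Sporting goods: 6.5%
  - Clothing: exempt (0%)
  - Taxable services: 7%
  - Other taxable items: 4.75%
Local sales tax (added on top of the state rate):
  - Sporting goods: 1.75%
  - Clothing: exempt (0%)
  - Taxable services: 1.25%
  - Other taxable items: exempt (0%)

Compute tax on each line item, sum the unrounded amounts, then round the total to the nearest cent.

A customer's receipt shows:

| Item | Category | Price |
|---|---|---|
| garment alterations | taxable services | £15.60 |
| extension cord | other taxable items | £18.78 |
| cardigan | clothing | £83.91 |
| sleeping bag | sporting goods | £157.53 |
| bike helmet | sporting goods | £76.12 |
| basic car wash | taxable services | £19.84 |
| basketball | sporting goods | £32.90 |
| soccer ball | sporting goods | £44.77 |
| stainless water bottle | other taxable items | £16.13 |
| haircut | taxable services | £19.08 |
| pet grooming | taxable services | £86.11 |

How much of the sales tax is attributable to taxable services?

£11.60

Garment alterations £15.60: taxable services → 7% + 1.25% local = 8.25% → £1.287
Basic car wash £19.84: taxable services → 7% + 1.25% local = 8.25% → £1.6368
Haircut £19.08: taxable services → 7% + 1.25% local = 8.25% → £1.5741
Pet grooming £86.11: taxable services → 7% + 1.25% local = 8.25% → £7.104075
Tax on taxable services: unrounded sum = £11.601975 → £11.60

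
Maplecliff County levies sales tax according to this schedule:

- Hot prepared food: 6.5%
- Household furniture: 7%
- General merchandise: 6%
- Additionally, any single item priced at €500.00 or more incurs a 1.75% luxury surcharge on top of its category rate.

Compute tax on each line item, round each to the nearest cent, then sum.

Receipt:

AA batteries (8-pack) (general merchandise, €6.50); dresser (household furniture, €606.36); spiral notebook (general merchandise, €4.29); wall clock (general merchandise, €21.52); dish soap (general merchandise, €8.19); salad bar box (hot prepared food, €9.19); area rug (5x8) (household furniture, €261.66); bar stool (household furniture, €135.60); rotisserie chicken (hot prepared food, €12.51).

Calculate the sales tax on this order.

€84.71

AA batteries (8-pack) €6.50: general merchandise → 6% → €0.39
Dresser €606.36: household furniture → 7% + 1.75% surcharge = 8.75% → €53.06
Spiral notebook €4.29: general merchandise → 6% → €0.26
Wall clock €21.52: general merchandise → 6% → €1.29
Dish soap €8.19: general merchandise → 6% → €0.49
Salad bar box €9.19: hot prepared food → 6.5% → €0.60
Area rug (5x8) €261.66: household furniture → 7% → €18.32
Bar stool €135.60: household furniture → 7% → €9.49
Rotisserie chicken €12.51: hot prepared food → 6.5% → €0.81
Total tax = €0.39 + €53.06 + €0.26 + €1.29 + €0.49 + €0.60 + €18.32 + €9.49 + €0.81 = €84.71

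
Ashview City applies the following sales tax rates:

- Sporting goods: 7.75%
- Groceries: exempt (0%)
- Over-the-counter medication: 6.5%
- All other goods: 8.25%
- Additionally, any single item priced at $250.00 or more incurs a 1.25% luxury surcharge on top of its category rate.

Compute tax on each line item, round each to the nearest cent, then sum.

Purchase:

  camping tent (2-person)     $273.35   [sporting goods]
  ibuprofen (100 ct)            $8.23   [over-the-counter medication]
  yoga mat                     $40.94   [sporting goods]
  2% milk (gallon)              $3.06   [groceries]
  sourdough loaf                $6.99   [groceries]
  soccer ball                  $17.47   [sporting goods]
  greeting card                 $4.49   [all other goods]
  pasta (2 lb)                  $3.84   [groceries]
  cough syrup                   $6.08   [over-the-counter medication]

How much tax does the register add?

$30.42

Camping tent (2-person) $273.35: sporting goods → 7.75% + 1.25% surcharge = 9% → $24.60
Ibuprofen (100 ct) $8.23: over-the-counter medication → 6.5% → $0.53
Yoga mat $40.94: sporting goods → 7.75% → $3.17
2% milk (gallon) $3.06: groceries → 0% → $0.00
Sourdough loaf $6.99: groceries → 0% → $0.00
Soccer ball $17.47: sporting goods → 7.75% → $1.35
Greeting card $4.49: all other goods → 8.25% → $0.37
Pasta (2 lb) $3.84: groceries → 0% → $0.00
Cough syrup $6.08: over-the-counter medication → 6.5% → $0.40
Total tax = $24.60 + $0.53 + $3.17 + $1.35 + $0.37 + $0.40 = $30.42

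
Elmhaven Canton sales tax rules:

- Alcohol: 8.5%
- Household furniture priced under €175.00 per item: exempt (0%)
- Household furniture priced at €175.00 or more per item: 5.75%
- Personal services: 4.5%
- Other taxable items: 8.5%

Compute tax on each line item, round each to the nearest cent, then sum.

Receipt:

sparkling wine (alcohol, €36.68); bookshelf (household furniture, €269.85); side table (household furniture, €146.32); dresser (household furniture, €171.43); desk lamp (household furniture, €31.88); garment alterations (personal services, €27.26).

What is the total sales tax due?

€19.87

Sparkling wine €36.68: alcohol → 8.5% → €3.12
Bookshelf €269.85: household furniture, €175.00 or more → 5.75% → €15.52
Side table €146.32: household furniture, under €175.00 → 0% → €0.00
Dresser €171.43: household furniture, under €175.00 → 0% → €0.00
Desk lamp €31.88: household furniture, under €175.00 → 0% → €0.00
Garment alterations €27.26: personal services → 4.5% → €1.23
Total tax = €3.12 + €15.52 + €1.23 = €19.87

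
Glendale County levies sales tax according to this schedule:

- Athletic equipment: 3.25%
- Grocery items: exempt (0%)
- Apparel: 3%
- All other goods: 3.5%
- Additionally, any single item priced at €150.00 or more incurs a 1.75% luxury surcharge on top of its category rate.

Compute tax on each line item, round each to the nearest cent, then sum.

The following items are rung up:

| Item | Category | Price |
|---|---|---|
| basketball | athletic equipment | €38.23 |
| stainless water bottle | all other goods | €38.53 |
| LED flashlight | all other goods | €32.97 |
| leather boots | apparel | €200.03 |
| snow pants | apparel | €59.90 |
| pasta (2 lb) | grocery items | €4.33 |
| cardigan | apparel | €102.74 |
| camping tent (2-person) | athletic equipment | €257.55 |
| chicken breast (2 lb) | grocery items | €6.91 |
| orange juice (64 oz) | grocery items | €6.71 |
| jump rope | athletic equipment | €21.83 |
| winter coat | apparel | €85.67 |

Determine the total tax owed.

€34.28

Basketball €38.23: athletic equipment → 3.25% → €1.24
Stainless water bottle €38.53: all other goods → 3.5% → €1.35
LED flashlight €32.97: all other goods → 3.5% → €1.15
Leather boots €200.03: apparel → 3% + 1.75% surcharge = 4.75% → €9.50
Snow pants €59.90: apparel → 3% → €1.80
Pasta (2 lb) €4.33: grocery items → 0% → €0.00
Cardigan €102.74: apparel → 3% → €3.08
Camping tent (2-person) €257.55: athletic equipment → 3.25% + 1.75% surcharge = 5% → €12.88
Chicken breast (2 lb) €6.91: grocery items → 0% → €0.00
Orange juice (64 oz) €6.71: grocery items → 0% → €0.00
Jump rope €21.83: athletic equipment → 3.25% → €0.71
Winter coat €85.67: apparel → 3% → €2.57
Total tax = €1.24 + €1.35 + €1.15 + €9.50 + €1.80 + €3.08 + €12.88 + €0.71 + €2.57 = €34.28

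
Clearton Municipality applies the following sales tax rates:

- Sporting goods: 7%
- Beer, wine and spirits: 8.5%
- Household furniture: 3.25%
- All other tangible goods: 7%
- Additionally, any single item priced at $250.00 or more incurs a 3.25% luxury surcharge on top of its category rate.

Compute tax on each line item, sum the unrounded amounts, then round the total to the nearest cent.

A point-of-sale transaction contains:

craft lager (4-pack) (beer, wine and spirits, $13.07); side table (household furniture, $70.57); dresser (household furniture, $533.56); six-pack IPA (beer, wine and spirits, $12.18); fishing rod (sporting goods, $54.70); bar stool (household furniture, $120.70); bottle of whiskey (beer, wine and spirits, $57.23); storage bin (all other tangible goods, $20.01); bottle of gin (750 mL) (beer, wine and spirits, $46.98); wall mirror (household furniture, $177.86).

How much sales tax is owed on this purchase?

Craft lager (4-pack) $13.07: beer, wine and spirits → 8.5% → $1.11095
Side table $70.57: household furniture → 3.25% → $2.293525
Dresser $533.56: household furniture → 3.25% + 3.25% surcharge = 6.5% → $34.6814
Six-pack IPA $12.18: beer, wine and spirits → 8.5% → $1.0353
Fishing rod $54.70: sporting goods → 7% → $3.829
Bar stool $120.70: household furniture → 3.25% → $3.92275
Bottle of whiskey $57.23: beer, wine and spirits → 8.5% → $4.86455
Storage bin $20.01: all other tangible goods → 7% → $1.4007
Bottle of gin (750 mL) $46.98: beer, wine and spirits → 8.5% → $3.9933
Wall mirror $177.86: household furniture → 3.25% → $5.78045
Unrounded tax sum = $62.911925 → $62.91

$62.91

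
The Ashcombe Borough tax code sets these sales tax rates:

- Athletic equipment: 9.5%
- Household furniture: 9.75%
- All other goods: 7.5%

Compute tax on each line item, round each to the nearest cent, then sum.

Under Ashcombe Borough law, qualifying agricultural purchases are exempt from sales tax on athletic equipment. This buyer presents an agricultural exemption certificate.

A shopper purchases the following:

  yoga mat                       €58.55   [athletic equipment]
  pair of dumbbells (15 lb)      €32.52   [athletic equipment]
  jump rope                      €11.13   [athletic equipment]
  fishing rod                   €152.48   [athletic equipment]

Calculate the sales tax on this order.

€0.00

Yoga mat €58.55: athletic equipment, buyer-exempt → 0% → €0.00
Pair of dumbbells (15 lb) €32.52: athletic equipment, buyer-exempt → 0% → €0.00
Jump rope €11.13: athletic equipment, buyer-exempt → 0% → €0.00
Fishing rod €152.48: athletic equipment, buyer-exempt → 0% → €0.00
Total tax = €0.00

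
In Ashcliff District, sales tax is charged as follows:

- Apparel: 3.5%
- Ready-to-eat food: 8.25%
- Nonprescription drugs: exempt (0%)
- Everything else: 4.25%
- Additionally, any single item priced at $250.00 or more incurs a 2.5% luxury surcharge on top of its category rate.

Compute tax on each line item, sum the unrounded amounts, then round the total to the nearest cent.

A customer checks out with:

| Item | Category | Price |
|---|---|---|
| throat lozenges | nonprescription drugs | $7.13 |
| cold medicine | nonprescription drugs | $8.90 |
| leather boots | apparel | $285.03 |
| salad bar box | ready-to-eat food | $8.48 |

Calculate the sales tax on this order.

Throat lozenges $7.13: nonprescription drugs → 0% → $0.00
Cold medicine $8.90: nonprescription drugs → 0% → $0.00
Leather boots $285.03: apparel → 3.5% + 2.5% surcharge = 6% → $17.1018
Salad bar box $8.48: ready-to-eat food → 8.25% → $0.6996
Unrounded tax sum = $17.8014 → $17.80

$17.80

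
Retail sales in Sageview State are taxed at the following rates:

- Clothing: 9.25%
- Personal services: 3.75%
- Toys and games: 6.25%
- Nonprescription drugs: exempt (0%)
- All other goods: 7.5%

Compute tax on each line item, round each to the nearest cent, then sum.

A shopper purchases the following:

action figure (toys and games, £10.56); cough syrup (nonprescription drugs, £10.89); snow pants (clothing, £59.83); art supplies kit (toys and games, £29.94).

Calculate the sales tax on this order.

Action figure £10.56: toys and games → 6.25% → £0.66
Cough syrup £10.89: nonprescription drugs → 0% → £0.00
Snow pants £59.83: clothing → 9.25% → £5.53
Art supplies kit £29.94: toys and games → 6.25% → £1.87
Total tax = £0.66 + £5.53 + £1.87 = £8.06

£8.06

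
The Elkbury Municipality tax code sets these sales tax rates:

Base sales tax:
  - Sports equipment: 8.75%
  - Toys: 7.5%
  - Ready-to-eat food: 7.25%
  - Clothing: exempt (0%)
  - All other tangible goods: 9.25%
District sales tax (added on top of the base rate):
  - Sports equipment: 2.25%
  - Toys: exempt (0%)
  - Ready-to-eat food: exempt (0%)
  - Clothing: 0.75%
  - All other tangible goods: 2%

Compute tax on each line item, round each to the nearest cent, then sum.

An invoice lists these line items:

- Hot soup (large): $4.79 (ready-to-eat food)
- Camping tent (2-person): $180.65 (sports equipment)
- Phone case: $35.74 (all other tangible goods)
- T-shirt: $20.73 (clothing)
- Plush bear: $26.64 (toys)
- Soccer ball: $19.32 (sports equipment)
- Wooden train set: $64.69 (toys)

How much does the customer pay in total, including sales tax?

Hot soup (large) $4.79: ready-to-eat food → 7.25% + 0% district = 7.25% → $0.35
Camping tent (2-person) $180.65: sports equipment → 8.75% + 2.25% district = 11% → $19.87
Phone case $35.74: all other tangible goods → 9.25% + 2% district = 11.25% → $4.02
T-shirt $20.73: clothing → 0% + 0.75% district = 0.75% → $0.16
Plush bear $26.64: toys → 7.5% + 0% district = 7.5% → $2.00
Soccer ball $19.32: sports equipment → 8.75% + 2.25% district = 11% → $2.13
Wooden train set $64.69: toys → 7.5% + 0% district = 7.5% → $4.85
Subtotal = $352.56; tax = $33.38; total due = $385.94

$385.94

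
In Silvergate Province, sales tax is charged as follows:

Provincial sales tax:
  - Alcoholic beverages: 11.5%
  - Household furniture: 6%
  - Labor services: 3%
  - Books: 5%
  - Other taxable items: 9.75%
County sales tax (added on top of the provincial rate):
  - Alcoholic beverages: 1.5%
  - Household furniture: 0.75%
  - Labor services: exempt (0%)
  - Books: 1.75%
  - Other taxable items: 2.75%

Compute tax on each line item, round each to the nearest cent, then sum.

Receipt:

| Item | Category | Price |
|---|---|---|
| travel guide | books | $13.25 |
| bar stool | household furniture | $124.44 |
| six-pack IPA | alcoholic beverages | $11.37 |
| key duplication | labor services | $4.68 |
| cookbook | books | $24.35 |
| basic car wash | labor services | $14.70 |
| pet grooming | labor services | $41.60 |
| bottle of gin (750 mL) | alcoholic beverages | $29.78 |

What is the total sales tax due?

$18.11

Travel guide $13.25: books → 5% + 1.75% county = 6.75% → $0.89
Bar stool $124.44: household furniture → 6% + 0.75% county = 6.75% → $8.40
Six-pack IPA $11.37: alcoholic beverages → 11.5% + 1.5% county = 13% → $1.48
Key duplication $4.68: labor services → 3% + 0% county = 3% → $0.14
Cookbook $24.35: books → 5% + 1.75% county = 6.75% → $1.64
Basic car wash $14.70: labor services → 3% + 0% county = 3% → $0.44
Pet grooming $41.60: labor services → 3% + 0% county = 3% → $1.25
Bottle of gin (750 mL) $29.78: alcoholic beverages → 11.5% + 1.5% county = 13% → $3.87
Total tax = $0.89 + $8.40 + $1.48 + $0.14 + $1.64 + $0.44 + $1.25 + $3.87 = $18.11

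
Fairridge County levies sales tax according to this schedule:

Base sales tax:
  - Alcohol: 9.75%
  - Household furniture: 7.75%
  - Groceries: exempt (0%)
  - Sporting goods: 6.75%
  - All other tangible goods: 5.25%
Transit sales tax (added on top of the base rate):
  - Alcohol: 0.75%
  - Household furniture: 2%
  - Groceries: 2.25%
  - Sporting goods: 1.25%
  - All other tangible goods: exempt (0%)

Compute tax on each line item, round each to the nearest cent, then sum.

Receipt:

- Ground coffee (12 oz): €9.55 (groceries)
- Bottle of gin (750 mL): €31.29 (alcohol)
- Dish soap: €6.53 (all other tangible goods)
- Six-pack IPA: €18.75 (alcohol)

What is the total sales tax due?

Ground coffee (12 oz) €9.55: groceries → 0% + 2.25% transit = 2.25% → €0.21
Bottle of gin (750 mL) €31.29: alcohol → 9.75% + 0.75% transit = 10.5% → €3.29
Dish soap €6.53: all other tangible goods → 5.25% + 0% transit = 5.25% → €0.34
Six-pack IPA €18.75: alcohol → 9.75% + 0.75% transit = 10.5% → €1.97
Total tax = €0.21 + €3.29 + €0.34 + €1.97 = €5.81

€5.81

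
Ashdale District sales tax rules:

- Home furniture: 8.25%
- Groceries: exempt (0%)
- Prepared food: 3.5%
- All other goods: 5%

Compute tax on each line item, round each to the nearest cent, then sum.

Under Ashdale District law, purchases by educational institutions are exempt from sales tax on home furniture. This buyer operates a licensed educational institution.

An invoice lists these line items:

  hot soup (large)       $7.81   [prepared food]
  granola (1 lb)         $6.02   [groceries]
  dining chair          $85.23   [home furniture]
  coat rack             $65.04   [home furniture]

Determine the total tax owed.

Hot soup (large) $7.81: prepared food → 3.5% → $0.27
Granola (1 lb) $6.02: groceries → 0% → $0.00
Dining chair $85.23: home furniture, buyer-exempt → 0% → $0.00
Coat rack $65.04: home furniture, buyer-exempt → 0% → $0.00
Total tax = $0.27

$0.27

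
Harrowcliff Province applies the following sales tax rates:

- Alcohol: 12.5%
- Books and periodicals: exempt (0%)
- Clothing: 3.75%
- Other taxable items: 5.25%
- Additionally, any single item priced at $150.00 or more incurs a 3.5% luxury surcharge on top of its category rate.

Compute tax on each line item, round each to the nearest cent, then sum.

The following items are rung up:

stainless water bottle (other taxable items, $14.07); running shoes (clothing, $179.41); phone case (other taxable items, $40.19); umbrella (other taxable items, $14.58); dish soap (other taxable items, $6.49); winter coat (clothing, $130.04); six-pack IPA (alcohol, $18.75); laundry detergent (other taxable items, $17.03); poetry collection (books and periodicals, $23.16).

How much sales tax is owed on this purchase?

$25.08

Stainless water bottle $14.07: other taxable items → 5.25% → $0.74
Running shoes $179.41: clothing → 3.75% + 3.5% surcharge = 7.25% → $13.01
Phone case $40.19: other taxable items → 5.25% → $2.11
Umbrella $14.58: other taxable items → 5.25% → $0.77
Dish soap $6.49: other taxable items → 5.25% → $0.34
Winter coat $130.04: clothing → 3.75% → $4.88
Six-pack IPA $18.75: alcohol → 12.5% → $2.34
Laundry detergent $17.03: other taxable items → 5.25% → $0.89
Poetry collection $23.16: books and periodicals → 0% → $0.00
Total tax = $0.74 + $13.01 + $2.11 + $0.77 + $0.34 + $4.88 + $2.34 + $0.89 = $25.08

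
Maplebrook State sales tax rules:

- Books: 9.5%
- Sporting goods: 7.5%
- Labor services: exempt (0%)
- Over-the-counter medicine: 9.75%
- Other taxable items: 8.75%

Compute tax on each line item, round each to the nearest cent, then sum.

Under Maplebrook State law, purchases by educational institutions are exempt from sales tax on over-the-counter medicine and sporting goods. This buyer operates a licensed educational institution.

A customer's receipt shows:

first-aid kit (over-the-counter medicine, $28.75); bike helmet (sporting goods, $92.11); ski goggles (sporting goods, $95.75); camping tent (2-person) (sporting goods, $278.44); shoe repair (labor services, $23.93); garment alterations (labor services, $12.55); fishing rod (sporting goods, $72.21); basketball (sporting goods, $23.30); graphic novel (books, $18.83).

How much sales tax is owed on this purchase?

First-aid kit $28.75: over-the-counter medicine, buyer-exempt → 0% → $0.00
Bike helmet $92.11: sporting goods, buyer-exempt → 0% → $0.00
Ski goggles $95.75: sporting goods, buyer-exempt → 0% → $0.00
Camping tent (2-person) $278.44: sporting goods, buyer-exempt → 0% → $0.00
Shoe repair $23.93: labor services → 0% → $0.00
Garment alterations $12.55: labor services → 0% → $0.00
Fishing rod $72.21: sporting goods, buyer-exempt → 0% → $0.00
Basketball $23.30: sporting goods, buyer-exempt → 0% → $0.00
Graphic novel $18.83: books → 9.5% → $1.79
Total tax = $1.79

$1.79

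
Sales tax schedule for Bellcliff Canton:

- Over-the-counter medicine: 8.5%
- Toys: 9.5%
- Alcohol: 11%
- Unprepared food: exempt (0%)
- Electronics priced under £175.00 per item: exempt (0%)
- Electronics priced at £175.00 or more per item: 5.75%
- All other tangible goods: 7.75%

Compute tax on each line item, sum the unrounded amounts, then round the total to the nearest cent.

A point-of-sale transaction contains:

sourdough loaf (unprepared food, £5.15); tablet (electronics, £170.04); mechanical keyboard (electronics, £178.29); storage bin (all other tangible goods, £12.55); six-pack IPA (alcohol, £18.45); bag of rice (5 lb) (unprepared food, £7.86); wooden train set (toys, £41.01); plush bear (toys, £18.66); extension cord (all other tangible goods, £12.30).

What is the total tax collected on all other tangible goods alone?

£1.93

Storage bin £12.55: all other tangible goods → 7.75% → £0.972625
Extension cord £12.30: all other tangible goods → 7.75% → £0.95325
Tax on all other tangible goods: unrounded sum = £1.925875 → £1.93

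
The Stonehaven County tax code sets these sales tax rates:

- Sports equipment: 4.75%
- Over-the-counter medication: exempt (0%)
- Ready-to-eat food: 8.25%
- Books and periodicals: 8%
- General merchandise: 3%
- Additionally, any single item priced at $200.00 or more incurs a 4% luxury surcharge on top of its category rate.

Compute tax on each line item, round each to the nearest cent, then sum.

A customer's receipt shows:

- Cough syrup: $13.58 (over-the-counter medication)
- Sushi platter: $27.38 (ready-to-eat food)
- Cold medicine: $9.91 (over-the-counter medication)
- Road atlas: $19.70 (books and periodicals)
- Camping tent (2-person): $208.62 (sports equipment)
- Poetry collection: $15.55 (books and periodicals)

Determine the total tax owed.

Cough syrup $13.58: over-the-counter medication → 0% → $0.00
Sushi platter $27.38: ready-to-eat food → 8.25% → $2.26
Cold medicine $9.91: over-the-counter medication → 0% → $0.00
Road atlas $19.70: books and periodicals → 8% → $1.58
Camping tent (2-person) $208.62: sports equipment → 4.75% + 4% surcharge = 8.75% → $18.25
Poetry collection $15.55: books and periodicals → 8% → $1.24
Total tax = $2.26 + $1.58 + $18.25 + $1.24 = $23.33

$23.33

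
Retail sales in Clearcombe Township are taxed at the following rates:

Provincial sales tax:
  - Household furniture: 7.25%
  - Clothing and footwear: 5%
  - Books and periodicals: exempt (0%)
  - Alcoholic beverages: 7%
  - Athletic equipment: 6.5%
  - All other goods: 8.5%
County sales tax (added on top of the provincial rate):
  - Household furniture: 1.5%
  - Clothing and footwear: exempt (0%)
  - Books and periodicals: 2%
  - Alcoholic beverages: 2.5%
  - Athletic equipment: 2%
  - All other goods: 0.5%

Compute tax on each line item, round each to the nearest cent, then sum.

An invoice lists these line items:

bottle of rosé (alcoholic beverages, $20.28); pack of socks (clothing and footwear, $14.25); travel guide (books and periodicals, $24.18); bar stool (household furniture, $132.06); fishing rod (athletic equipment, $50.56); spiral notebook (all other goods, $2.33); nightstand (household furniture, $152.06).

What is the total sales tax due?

$32.50

Bottle of rosé $20.28: alcoholic beverages → 7% + 2.5% county = 9.5% → $1.93
Pack of socks $14.25: clothing and footwear → 5% + 0% county = 5% → $0.71
Travel guide $24.18: books and periodicals → 0% + 2% county = 2% → $0.48
Bar stool $132.06: household furniture → 7.25% + 1.5% county = 8.75% → $11.56
Fishing rod $50.56: athletic equipment → 6.5% + 2% county = 8.5% → $4.30
Spiral notebook $2.33: all other goods → 8.5% + 0.5% county = 9% → $0.21
Nightstand $152.06: household furniture → 7.25% + 1.5% county = 8.75% → $13.31
Total tax = $1.93 + $0.71 + $0.48 + $11.56 + $4.30 + $0.21 + $13.31 = $32.50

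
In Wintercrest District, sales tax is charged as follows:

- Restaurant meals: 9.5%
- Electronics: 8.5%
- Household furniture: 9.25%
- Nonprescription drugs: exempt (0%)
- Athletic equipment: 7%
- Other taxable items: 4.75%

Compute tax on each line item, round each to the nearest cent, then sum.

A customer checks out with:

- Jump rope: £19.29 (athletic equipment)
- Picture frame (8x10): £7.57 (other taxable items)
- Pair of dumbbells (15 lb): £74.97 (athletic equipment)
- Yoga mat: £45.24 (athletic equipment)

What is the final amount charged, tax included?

£157.20

Jump rope £19.29: athletic equipment → 7% → £1.35
Picture frame (8x10) £7.57: other taxable items → 4.75% → £0.36
Pair of dumbbells (15 lb) £74.97: athletic equipment → 7% → £5.25
Yoga mat £45.24: athletic equipment → 7% → £3.17
Subtotal = £147.07; tax = £10.13; total due = £157.20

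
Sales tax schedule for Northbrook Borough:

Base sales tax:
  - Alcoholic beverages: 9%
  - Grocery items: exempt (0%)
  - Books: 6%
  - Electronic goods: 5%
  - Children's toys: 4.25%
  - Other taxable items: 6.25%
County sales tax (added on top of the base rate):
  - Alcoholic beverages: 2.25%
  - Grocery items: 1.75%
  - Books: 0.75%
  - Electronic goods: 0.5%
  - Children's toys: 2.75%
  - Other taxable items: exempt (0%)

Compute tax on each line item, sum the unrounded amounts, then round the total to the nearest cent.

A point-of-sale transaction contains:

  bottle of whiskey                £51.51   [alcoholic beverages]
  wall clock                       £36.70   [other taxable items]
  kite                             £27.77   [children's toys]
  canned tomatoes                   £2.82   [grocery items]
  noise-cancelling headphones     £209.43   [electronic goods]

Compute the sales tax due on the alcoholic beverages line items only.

£5.79

Bottle of whiskey £51.51: alcoholic beverages → 9% + 2.25% county = 11.25% → £5.794875
Tax on alcoholic beverages: unrounded sum = £5.794875 → £5.79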